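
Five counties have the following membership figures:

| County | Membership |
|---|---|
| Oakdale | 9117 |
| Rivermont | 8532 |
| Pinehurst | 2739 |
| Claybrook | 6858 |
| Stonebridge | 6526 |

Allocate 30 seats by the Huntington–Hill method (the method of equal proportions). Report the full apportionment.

With divisor 1129: modified quotas Oakdale 8.075, Rivermont 7.557, Pinehurst 2.426, Claybrook 6.074, Stonebridge 5.780.
Geometric-mean thresholds: Oakdale √(8·9)=8.485, Rivermont √(7·8)=7.483, Pinehurst √(2·3)=2.449, Claybrook √(6·7)=6.481, Stonebridge √(5·6)=5.477.
Each quota rounded against its threshold gives Oakdale 8, Rivermont 8, Pinehurst 2, Claybrook 6, Stonebridge 6 (total 30).

Oakdale=8, Rivermont=8, Pinehurst=2, Claybrook=6, Stonebridge=6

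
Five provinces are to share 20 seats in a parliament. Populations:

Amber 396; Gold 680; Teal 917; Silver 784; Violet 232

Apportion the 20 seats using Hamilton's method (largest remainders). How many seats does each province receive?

Amber 3; Gold 4; Teal 6; Silver 5; Violet 2

Standard divisor: 3009 ÷ 20 ≈ 150.45.
Standard quotas: Amber 2.632, Gold 4.520, Teal 6.095, Silver 5.211, Violet 1.542.
Lower quotas: Amber 2, Gold 4, Teal 6, Silver 5, Violet 1 (sum 18, leaving 2 seats).
Remainders in descending order: Amber 0.632, Violet 0.542, Gold 0.520, Silver 0.211, Teal 0.095.
The surplus seats go to Amber, Violet.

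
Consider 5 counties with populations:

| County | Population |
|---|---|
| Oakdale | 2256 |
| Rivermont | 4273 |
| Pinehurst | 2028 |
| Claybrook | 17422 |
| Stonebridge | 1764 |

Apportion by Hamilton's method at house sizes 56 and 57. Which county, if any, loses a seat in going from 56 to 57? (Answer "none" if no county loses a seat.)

Stonebridge

At 56 seats: Oakdale 4, Rivermont 9, Pinehurst 4, Claybrook 35, Stonebridge 4.
At 57 seats: Oakdale 5, Rivermont 9, Pinehurst 4, Claybrook 36, Stonebridge 3.
Stonebridge drops from 4 to 3.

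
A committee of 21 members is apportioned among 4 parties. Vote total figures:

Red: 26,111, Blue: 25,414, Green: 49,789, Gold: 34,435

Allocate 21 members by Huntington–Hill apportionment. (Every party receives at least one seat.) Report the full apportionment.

With divisor 6470: modified quotas Red 4.036, Blue 3.928, Green 7.695, Gold 5.322.
Geometric-mean thresholds: Red √(4·5)=4.472, Blue √(3·4)=3.464, Green √(7·8)=7.483, Gold √(5·6)=5.477.
Each quota rounded against its threshold gives Red 4, Blue 4, Green 8, Gold 5 (total 21).

Red=4, Blue=4, Green=8, Gold=5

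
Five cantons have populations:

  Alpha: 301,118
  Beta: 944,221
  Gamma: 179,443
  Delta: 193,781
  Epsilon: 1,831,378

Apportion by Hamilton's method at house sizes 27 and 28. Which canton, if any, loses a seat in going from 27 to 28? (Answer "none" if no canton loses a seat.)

Gamma

At 27 seats: Alpha 2, Beta 7, Gamma 2, Delta 2, Epsilon 14.
At 28 seats: Alpha 2, Beta 8, Gamma 1, Delta 2, Epsilon 15.
Gamma drops from 2 to 1.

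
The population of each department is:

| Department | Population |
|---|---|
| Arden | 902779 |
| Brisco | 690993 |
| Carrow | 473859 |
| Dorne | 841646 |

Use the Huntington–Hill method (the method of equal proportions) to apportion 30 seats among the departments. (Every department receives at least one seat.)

With divisor 97175: modified quotas Arden 9.290, Brisco 7.111, Carrow 4.876, Dorne 8.661.
Geometric-mean thresholds: Arden √(9·10)=9.487, Brisco √(7·8)=7.483, Carrow √(4·5)=4.472, Dorne √(8·9)=8.485.
Each quota rounded against its threshold gives Arden 9, Brisco 7, Carrow 5, Dorne 9 (total 30).

Arden=9; Brisco=7; Carrow=5; Dorne=9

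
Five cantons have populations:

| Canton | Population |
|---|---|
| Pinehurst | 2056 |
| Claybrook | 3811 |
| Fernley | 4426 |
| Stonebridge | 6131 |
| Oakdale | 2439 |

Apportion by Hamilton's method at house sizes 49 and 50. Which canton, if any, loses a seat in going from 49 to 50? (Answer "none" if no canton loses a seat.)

none

At 49 seats: Pinehurst 5, Claybrook 10, Fernley 12, Stonebridge 16, Oakdale 6.
At 50 seats: Pinehurst 5, Claybrook 10, Fernley 12, Stonebridge 16, Oakdale 7.
No canton's allocation decreased.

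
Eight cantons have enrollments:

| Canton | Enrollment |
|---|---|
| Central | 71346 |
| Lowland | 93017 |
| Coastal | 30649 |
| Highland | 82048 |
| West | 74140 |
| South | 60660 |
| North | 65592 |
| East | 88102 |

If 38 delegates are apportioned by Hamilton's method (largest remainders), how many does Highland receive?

6

Standard divisor: 565554 ÷ 38 = 14883.
Standard quotas: Central 4.7938, Lowland 6.2499, Coastal 2.0593, Highland 5.5129, West 4.9815, South 4.0758, North 4.4072, East 5.9196.
Lower quotas: Central 4, Lowland 6, Coastal 2, Highland 5, West 4, South 4, North 4, East 5 (sum 34, leaving 4 seats).
Remainders in descending order: West 0.9815, East 0.9196, Central 0.7938, Highland 0.5129, North 0.4072, Lowland 0.2499, South 0.0758, Coastal 0.0593.
Largest remainders: West, East, Central, Highland receive the extra seats.
Highland receives 6.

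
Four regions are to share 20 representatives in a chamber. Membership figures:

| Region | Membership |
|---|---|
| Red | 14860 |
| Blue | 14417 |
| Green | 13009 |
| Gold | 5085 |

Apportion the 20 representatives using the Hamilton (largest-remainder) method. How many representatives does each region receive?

Red: 6; Blue: 6; Green: 6; Gold: 2

Total 47371; standard divisor 47371/20 ≈ 2368.55.
Standard quotas: Red 6.2739, Blue 6.0868, Green 5.4924, Gold 2.1469.
Lower quotas: Red 6, Blue 6, Green 5, Gold 2 (sum 19, leaving 1 seat).
Remainders in descending order: Green 0.4924, Red 0.2739, Gold 0.1469, Blue 0.0868.
The surplus seat goes to Green.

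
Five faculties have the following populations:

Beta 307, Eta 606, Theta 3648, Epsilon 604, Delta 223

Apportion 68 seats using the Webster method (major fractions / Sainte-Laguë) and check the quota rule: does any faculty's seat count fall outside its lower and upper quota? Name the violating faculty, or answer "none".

Theta

Standard quotas: Beta 3.875, Eta 7.648, Theta 46.040, Epsilon 7.623, Delta 2.814.
Webster allocation: Beta 4, Eta 8, Theta 45, Epsilon 8, Delta 3.
Theta has quota 46.040 (lower 46, upper 47) but receives 45 — outside the quota interval.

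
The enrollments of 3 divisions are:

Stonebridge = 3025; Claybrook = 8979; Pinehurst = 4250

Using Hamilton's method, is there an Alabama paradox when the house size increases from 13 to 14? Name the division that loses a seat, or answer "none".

Stonebridge

At 13 seats: Stonebridge 3, Claybrook 7, Pinehurst 3.
At 14 seats: Stonebridge 2, Claybrook 8, Pinehurst 4.
Stonebridge drops from 3 to 2.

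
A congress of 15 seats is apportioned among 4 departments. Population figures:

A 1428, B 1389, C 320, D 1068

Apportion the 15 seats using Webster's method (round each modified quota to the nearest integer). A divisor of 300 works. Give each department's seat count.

A: 5, B: 5, C: 1, D: 4

With modified divisor 300: modified quotas A 4.760, B 4.630, C 1.067, D 3.560.
Rounding to the nearest integer: A 5, B 5, C 1, D 4 (total 15).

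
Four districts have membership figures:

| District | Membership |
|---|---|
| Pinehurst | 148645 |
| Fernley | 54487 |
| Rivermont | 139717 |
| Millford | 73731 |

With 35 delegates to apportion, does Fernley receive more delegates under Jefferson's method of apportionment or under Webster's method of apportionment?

Jefferson: Pinehurst 13, Fernley 4, Rivermont 12, Millford 6.
Webster: Pinehurst 12, Fernley 5, Rivermont 12, Millford 6.
Fernley gets 4 under Jefferson and 5 under Webster.

Webster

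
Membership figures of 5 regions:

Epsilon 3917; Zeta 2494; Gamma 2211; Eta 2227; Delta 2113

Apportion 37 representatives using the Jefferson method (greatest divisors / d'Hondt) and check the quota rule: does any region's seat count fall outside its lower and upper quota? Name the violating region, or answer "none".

Standard quotas: Epsilon 11.181, Zeta 7.119, Gamma 6.311, Eta 6.357, Delta 6.032.
Jefferson allocation: Epsilon 12, Zeta 7, Gamma 6, Eta 6, Delta 6.
Every allocation lies between the lower and upper quota.

none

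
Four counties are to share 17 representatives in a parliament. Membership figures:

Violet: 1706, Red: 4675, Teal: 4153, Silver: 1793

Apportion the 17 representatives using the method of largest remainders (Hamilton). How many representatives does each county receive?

Standard divisor: 12327 ÷ 17 ≈ 725.118.
Standard quotas: Violet 2.353, Red 6.447, Teal 5.727, Silver 2.473.
Lower quotas: Violet 2, Red 6, Teal 5, Silver 2 (sum 15, leaving 2 seats).
Remainders in descending order: Teal 0.727, Silver 0.473, Red 0.447, Violet 0.353.
Largest remainders: Teal, Silver receive the extra seats.

Violet=2, Red=6, Teal=6, Silver=3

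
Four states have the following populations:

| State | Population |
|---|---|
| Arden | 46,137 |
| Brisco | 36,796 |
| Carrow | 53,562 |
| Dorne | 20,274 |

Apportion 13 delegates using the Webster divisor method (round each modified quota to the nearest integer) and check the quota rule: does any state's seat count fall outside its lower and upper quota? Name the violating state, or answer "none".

Standard quotas: Arden 3.826, Brisco 3.051, Carrow 4.442, Dorne 1.681.
Webster allocation: Arden 4, Brisco 3, Carrow 4, Dorne 2.
Every allocation lies between the lower and upper quota.

none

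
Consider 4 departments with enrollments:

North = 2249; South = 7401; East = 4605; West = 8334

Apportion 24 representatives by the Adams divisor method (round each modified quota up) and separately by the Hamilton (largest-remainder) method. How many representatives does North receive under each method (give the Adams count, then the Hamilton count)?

Adams: North 3, South 8, East 5, West 8.
Hamilton: North 2, South 8, East 5, West 9.
North gets 3 under Adams and 2 under Hamilton.

3 and 2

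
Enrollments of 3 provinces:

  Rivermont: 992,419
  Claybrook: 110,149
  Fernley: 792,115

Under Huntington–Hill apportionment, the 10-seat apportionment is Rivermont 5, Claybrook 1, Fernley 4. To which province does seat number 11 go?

Rivermont

Priority for the next seat is population ÷ (√(s·(s+1))).
Priorities: Rivermont 181190.091, Claybrook 77887.105, Fernley 177122.299.
Highest priority: Rivermont.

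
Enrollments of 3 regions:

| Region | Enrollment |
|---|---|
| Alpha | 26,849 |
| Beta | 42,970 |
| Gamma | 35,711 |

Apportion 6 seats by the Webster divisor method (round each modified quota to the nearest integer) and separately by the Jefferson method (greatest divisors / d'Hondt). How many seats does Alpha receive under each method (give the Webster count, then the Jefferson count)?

Webster: Alpha 2, Beta 2, Gamma 2.
Jefferson: Alpha 1, Beta 3, Gamma 2.
Alpha gets 2 under Webster and 1 under Jefferson.

2 and 1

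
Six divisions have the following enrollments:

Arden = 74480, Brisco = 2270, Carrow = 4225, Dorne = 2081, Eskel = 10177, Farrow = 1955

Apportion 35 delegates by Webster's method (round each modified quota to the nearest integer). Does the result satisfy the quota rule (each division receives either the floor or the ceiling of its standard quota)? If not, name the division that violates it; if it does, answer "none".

Arden

Standard quotas: Arden 27.386, Brisco 0.835, Carrow 1.554, Dorne 0.765, Eskel 3.742, Farrow 0.719.
Webster allocation: Arden 26, Brisco 1, Carrow 2, Dorne 1, Eskel 4, Farrow 1.
Arden has quota 27.386 (lower 27, upper 28) but receives 26 — outside the quota interval.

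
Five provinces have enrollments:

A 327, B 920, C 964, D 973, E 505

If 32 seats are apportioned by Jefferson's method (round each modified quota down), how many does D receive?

9

Standard divisor 3689/32 ≈ 115.281; standard quotas: A 2.837, B 7.980, C 8.362, D 8.440, E 4.381.
Rounding down gives 2, 7, 8, 8, 4 = 29 seats, so the divisor must be adjusted.
With modified divisor 107.6: modified quotas A 3.039, B 8.550, C 8.959, D 9.043, E 4.693.
Rounding down: A 3, B 8, C 8, D 9, E 4 (total 32).
D receives 9.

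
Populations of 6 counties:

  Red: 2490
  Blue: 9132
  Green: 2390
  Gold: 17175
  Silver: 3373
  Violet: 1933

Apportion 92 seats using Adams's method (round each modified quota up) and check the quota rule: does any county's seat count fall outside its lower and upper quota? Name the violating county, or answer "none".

Standard quotas: Red 6.277, Blue 23.022, Green 6.025, Gold 43.299, Silver 8.503, Violet 4.873.
Adams allocation: Red 7, Blue 23, Green 6, Gold 42, Silver 9, Violet 5.
Gold has quota 43.299 (lower 43, upper 44) but receives 42 — outside the quota interval.

Gold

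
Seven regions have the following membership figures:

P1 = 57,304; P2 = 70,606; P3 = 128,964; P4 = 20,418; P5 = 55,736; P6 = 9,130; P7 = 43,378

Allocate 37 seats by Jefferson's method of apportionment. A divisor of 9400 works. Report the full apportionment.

P1 6, P2 7, P3 13, P4 2, P5 5, P6 0, P7 4

With modified divisor 9400: modified quotas P1 6.096, P2 7.511, P3 13.720, P4 2.172, P5 5.929, P6 0.971, P7 4.615.
Rounding down: P1 6, P2 7, P3 13, P4 2, P5 5, P6 0, P7 4 (total 37).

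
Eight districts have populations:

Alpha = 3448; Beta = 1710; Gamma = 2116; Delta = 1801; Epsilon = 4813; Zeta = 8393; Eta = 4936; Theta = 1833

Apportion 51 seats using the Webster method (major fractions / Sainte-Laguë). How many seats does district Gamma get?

Standard divisor 29050/51 ≈ 569.608; standard quotas: Alpha 6.053, Beta 3.002, Gamma 3.715, Delta 3.162, Epsilon 8.450, Zeta 14.735, Eta 8.666, Theta 3.218.
Rounding to the nearest integer gives Alpha 6, Beta 3, Gamma 4, Delta 3, Epsilon 8, Zeta 15, Eta 9, Theta 3 — total 51, matching the house size, so no adjustment is needed.
Gamma receives 4.

4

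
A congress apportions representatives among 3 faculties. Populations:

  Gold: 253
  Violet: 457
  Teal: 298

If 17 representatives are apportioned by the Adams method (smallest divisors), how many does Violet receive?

Standard divisor 1008/17 ≈ 59.294; standard quotas: Gold 4.267, Violet 7.707, Teal 5.026.
Rounding up gives 5, 8, 6 = 19 seats, so the divisor must be adjusted.
With modified divisor 64: modified quotas Gold 3.953, Violet 7.141, Teal 4.656.
Rounding up: Gold 4, Violet 8, Teal 5 (total 17).
Violet receives 8.

8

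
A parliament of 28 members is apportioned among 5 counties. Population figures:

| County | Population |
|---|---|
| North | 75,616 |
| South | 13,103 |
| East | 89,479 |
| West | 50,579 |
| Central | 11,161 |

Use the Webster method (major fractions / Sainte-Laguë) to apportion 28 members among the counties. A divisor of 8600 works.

North 9, South 2, East 10, West 6, Central 1

With modified divisor 8600: modified quotas North 8.793, South 1.524, East 10.405, West 5.881, Central 1.298.
Rounding to the nearest integer: North 9, South 2, East 10, West 6, Central 1 (total 28).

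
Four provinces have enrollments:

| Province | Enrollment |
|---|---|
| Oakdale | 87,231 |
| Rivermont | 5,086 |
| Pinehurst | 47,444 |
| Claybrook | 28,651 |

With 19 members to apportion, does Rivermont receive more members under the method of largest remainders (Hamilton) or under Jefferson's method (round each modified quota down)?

Hamilton

Hamilton: Oakdale 10, Rivermont 1, Pinehurst 5, Claybrook 3.
Jefferson: Oakdale 11, Rivermont 0, Pinehurst 5, Claybrook 3.
Rivermont gets 1 under Hamilton and 0 under Jefferson.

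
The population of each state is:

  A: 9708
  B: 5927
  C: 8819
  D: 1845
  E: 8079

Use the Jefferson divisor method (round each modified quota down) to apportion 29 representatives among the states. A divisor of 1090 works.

A 8, B 5, C 8, D 1, E 7

With modified divisor 1090: modified quotas A 8.906, B 5.438, C 8.091, D 1.693, E 7.412.
Rounding down: A 8, B 5, C 8, D 1, E 7 (total 29).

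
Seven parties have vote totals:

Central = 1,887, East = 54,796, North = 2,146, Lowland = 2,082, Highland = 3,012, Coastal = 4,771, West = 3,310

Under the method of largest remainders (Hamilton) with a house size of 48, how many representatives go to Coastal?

3

Total 72004; standard divisor 72004/48 ≈ 1500.083.
Standard quotas: Central 1.2579, East 36.5286, North 1.4306, Lowland 1.3879, Highland 2.0079, Coastal 3.1805, West 2.2065.
Lower quotas: Central 1, East 36, North 1, Lowland 1, Highland 2, Coastal 3, West 2 (sum 46, leaving 2 seats).
Remainders in descending order: East 0.5286, North 0.4306, Lowland 0.3879, Central 0.2579, West 0.2065, Coastal 0.1805, Highland 0.0079.
The surplus seats go to East, North.
Coastal receives 3.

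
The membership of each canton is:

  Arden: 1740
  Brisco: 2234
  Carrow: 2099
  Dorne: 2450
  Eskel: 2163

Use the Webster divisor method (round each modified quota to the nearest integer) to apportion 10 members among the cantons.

Arden=2, Brisco=2, Carrow=2, Dorne=2, Eskel=2

Standard divisor 10686/10 ≈ 1068.6; standard quotas: Arden 1.628, Brisco 2.091, Carrow 1.964, Dorne 2.293, Eskel 2.024.
Rounding to the nearest integer gives Arden 2, Brisco 2, Carrow 2, Dorne 2, Eskel 2 — total 10, matching the house size, so no adjustment is needed.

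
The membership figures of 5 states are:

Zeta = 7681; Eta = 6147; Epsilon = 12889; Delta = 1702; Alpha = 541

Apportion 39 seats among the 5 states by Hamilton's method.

Zeta: 10; Eta: 8; Epsilon: 18; Delta: 2; Alpha: 1

Standard divisor: 28960 ÷ 39 ≈ 742.564.
Standard quotas: Zeta 10.3439, Eta 8.2781, Epsilon 17.3574, Delta 2.2921, Alpha 0.7286.
Lower quotas: Zeta 10, Eta 8, Epsilon 17, Delta 2, Alpha 0 (sum 37, leaving 2 seats).
Remainders in descending order: Alpha 0.7286, Epsilon 0.3574, Zeta 0.3439, Delta 0.2921, Eta 0.2781.
Largest remainders: Alpha, Epsilon receive the extra seats.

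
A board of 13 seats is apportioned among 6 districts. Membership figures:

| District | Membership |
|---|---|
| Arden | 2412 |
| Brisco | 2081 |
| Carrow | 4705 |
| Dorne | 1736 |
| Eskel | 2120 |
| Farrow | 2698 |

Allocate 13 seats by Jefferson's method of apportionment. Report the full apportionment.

Arden: 2, Brisco: 2, Carrow: 4, Dorne: 1, Eskel: 2, Farrow: 2

Standard divisor 15752/13 ≈ 1211.692; standard quotas: Arden 1.991, Brisco 1.717, Carrow 3.883, Dorne 1.433, Eskel 1.750, Farrow 2.227.
Rounding down gives 1, 1, 3, 1, 1, 2 = 9 seats, so the divisor must be adjusted.
With modified divisor 1000: modified quotas Arden 2.412, Brisco 2.081, Carrow 4.705, Dorne 1.736, Eskel 2.120, Farrow 2.698.
Rounding down: Arden 2, Brisco 2, Carrow 4, Dorne 1, Eskel 2, Farrow 2 (total 13).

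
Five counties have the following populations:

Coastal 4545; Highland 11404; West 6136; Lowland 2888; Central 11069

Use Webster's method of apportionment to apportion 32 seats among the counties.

Coastal=4; Highland=10; West=5; Lowland=3; Central=10

Standard divisor 36042/32 ≈ 1126.312; standard quotas: Coastal 4.035, Highland 10.125, West 5.448, Lowland 2.564, Central 9.828.
Rounding to the nearest integer gives Coastal 4, Highland 10, West 5, Lowland 3, Central 10 — total 32, matching the house size, so no adjustment is needed.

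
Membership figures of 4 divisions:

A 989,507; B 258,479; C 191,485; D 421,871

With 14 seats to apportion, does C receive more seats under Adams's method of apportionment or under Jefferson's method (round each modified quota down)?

Adams: A 7, B 2, C 2, D 3.
Jefferson: A 8, B 2, C 1, D 3.
C gets 2 under Adams and 1 under Jefferson.

Adams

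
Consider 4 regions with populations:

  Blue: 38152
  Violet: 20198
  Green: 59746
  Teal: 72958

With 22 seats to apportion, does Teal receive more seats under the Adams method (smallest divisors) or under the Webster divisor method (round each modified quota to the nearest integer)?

Adams: Blue 4, Violet 3, Green 7, Teal 8.
Webster: Blue 4, Violet 2, Green 7, Teal 9.
Teal gets 8 under Adams and 9 under Webster.

Webster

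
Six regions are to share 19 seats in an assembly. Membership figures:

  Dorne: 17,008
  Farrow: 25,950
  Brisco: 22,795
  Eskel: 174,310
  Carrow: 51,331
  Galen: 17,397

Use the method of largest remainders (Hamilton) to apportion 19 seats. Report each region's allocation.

Total 308791; standard divisor 308791/19 ≈ 16252.158.
Standard quotas: Dorne 1.0465, Farrow 1.5967, Brisco 1.4026, Eskel 10.7253, Carrow 3.1584, Galen 1.0704.
Lower quotas: Dorne 1, Farrow 1, Brisco 1, Eskel 10, Carrow 3, Galen 1 (sum 17, leaving 2 seats).
Remainders in descending order: Eskel 0.7253, Farrow 0.5967, Brisco 0.4026, Carrow 0.1584, Galen 0.0704, Dorne 0.0465.
Largest remainders: Eskel, Farrow receive the extra seats.

Dorne 1, Farrow 2, Brisco 1, Eskel 11, Carrow 3, Galen 1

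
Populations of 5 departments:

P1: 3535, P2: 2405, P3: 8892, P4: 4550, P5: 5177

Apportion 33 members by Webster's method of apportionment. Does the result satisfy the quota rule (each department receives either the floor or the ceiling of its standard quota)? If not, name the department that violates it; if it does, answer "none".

Standard quotas: P1 4.750, P2 3.232, P3 11.948, P4 6.114, P5 6.956.
Webster allocation: P1 5, P2 3, P3 12, P4 6, P5 7.
Every allocation lies between the lower and upper quota.

none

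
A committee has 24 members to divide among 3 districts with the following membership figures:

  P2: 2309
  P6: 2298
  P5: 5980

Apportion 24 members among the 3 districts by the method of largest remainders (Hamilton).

Total 10587; standard divisor 10587/24 ≈ 441.125.
Standard quotas: P2 5.2343, P6 5.2094, P5 13.5562.
Lower quotas: P2 5, P6 5, P5 13 (sum 23, leaving 1 seat).
Remainders in descending order: P5 0.5562, P2 0.2343, P6 0.2094.
Largest remainder: P5 receives the extra seat.

P2=5, P6=5, P5=14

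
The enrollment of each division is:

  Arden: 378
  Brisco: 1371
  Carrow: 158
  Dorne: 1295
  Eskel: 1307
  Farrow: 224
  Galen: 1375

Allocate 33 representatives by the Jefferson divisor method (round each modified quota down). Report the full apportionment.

Standard divisor 6108/33 ≈ 185.091; standard quotas: Arden 2.042, Brisco 7.407, Carrow 0.854, Dorne 6.997, Eskel 7.061, Farrow 1.210, Galen 7.429.
Rounding down gives 2, 7, 0, 6, 7, 1, 7 = 30 seats, so the divisor must be adjusted.
With modified divisor 170: modified quotas Arden 2.224, Brisco 8.065, Carrow 0.929, Dorne 7.618, Eskel 7.688, Farrow 1.318, Galen 8.088.
Rounding down: Arden 2, Brisco 8, Carrow 0, Dorne 7, Eskel 7, Farrow 1, Galen 8 (total 33).

Arden 2; Brisco 8; Carrow 0; Dorne 7; Eskel 7; Farrow 1; Galen 8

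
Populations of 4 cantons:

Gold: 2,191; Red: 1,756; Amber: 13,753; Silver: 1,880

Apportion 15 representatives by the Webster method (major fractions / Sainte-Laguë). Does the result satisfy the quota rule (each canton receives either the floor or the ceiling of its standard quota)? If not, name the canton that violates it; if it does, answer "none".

none

Standard quotas: Gold 1.678, Red 1.345, Amber 10.536, Silver 1.440.
Webster allocation: Gold 2, Red 1, Amber 11, Silver 1.
Every allocation lies between the lower and upper quota.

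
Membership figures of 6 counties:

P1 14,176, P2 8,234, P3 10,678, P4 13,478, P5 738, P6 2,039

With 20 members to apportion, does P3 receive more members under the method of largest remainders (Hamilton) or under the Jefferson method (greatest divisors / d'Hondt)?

Jefferson

Hamilton: P1 6, P2 3, P3 4, P4 6, P5 0, P6 1.
Jefferson: P1 6, P2 3, P3 5, P4 6, P5 0, P6 0.
P3 gets 4 under Hamilton and 5 under Jefferson.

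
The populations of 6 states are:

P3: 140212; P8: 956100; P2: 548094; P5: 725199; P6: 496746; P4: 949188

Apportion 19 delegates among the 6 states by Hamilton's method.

P3 1, P8 5, P2 3, P5 3, P6 2, P4 5

Standard divisor: 3815539 ÷ 19 ≈ 200817.842.
Standard quotas: P3 0.6982, P8 4.7610, P2 2.7293, P5 3.6112, P6 2.4736, P4 4.7266.
Lower quotas: P3 0, P8 4, P2 2, P5 3, P6 2, P4 4 (sum 15, leaving 4 seats).
Remainders in descending order: P8 0.7610, P2 0.7293, P4 0.7266, P3 0.6982, P5 0.6112, P6 0.4736.
The surplus seats go to P8, P2, P4, P3.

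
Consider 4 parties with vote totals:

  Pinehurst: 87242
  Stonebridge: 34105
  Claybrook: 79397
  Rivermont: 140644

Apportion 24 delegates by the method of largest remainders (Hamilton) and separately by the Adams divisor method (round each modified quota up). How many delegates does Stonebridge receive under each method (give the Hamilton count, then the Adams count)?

2 and 3

Hamilton: Pinehurst 6, Stonebridge 2, Claybrook 6, Rivermont 10.
Adams: Pinehurst 6, Stonebridge 3, Claybrook 6, Rivermont 9.
Stonebridge gets 2 under Hamilton and 3 under Adams.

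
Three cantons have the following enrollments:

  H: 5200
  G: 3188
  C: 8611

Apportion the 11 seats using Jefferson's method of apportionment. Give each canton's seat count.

Standard divisor 16999/11 ≈ 1545.364; standard quotas: H 3.365, G 2.063, C 5.572.
Rounding down gives 3, 2, 5 = 10 seats, so the divisor must be adjusted.
With modified divisor 1400: modified quotas H 3.714, G 2.277, C 6.151.
Rounding down: H 3, G 2, C 6 (total 11).

H=3, G=2, C=6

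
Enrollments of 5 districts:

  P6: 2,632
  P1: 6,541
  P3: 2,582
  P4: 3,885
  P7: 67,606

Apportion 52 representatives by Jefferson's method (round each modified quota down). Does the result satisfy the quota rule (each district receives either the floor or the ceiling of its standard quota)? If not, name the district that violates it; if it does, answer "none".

P7

Standard quotas: P6 1.644, P1 4.086, P3 1.613, P4 2.427, P7 42.230.
Jefferson allocation: P6 1, P1 4, P3 1, P4 2, P7 44.
P7 has quota 42.230 (lower 42, upper 43) but receives 44 — outside the quota interval.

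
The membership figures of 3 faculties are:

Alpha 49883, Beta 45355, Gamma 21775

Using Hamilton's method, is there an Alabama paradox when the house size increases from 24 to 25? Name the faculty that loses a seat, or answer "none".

Gamma

At 24 seats: Alpha 10, Beta 9, Gamma 5.
At 25 seats: Alpha 11, Beta 10, Gamma 4.
Gamma drops from 5 to 4.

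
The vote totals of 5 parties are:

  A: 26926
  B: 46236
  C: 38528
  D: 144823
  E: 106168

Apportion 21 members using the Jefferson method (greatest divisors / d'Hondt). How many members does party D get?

Standard divisor 362681/21 ≈ 17270.524; standard quotas: A 1.559, B 2.677, C 2.231, D 8.386, E 6.147.
Rounding down gives 1, 2, 2, 8, 6 = 19 seats, so the divisor must be adjusted.
With modified divisor 15300: modified quotas A 1.760, B 3.022, C 2.518, D 9.466, E 6.939.
Rounding down: A 1, B 3, C 2, D 9, E 6 (total 21).
D receives 9.

9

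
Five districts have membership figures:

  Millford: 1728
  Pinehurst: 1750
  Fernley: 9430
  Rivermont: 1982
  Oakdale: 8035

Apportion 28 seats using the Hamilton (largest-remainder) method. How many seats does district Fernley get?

Total 22925; standard divisor 22925/28 ≈ 818.75.
Standard quotas: Millford 2.1105, Pinehurst 2.1374, Fernley 11.5176, Rivermont 2.4208, Oakdale 9.8137.
Lower quotas: Millford 2, Pinehurst 2, Fernley 11, Rivermont 2, Oakdale 9 (sum 26, leaving 2 seats).
Remainders in descending order: Oakdale 0.8137, Fernley 0.5176, Rivermont 0.4208, Pinehurst 0.1374, Millford 0.1105.
The surplus seats go to Oakdale, Fernley.
Fernley receives 12.

12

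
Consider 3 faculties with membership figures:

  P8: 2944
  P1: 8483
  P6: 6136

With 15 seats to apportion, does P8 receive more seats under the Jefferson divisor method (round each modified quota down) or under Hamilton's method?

Jefferson: P8 2, P1 8, P6 5.
Hamilton: P8 3, P1 7, P6 5.
P8 gets 2 under Jefferson and 3 under Hamilton.

Hamilton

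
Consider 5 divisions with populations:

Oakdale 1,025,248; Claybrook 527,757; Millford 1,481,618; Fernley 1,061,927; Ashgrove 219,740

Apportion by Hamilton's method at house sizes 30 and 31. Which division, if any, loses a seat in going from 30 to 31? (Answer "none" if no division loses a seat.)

Ashgrove

At 30 seats: Oakdale 7, Claybrook 4, Millford 10, Fernley 7, Ashgrove 2.
At 31 seats: Oakdale 7, Claybrook 4, Millford 11, Fernley 8, Ashgrove 1.
Ashgrove drops from 2 to 1.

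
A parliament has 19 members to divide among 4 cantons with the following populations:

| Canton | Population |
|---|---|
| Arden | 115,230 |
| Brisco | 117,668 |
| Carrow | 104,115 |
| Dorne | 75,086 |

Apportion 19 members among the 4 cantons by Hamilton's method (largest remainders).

Standard divisor: 412099 ÷ 19 ≈ 21689.421.
Standard quotas: Arden 5.3127, Brisco 5.4251, Carrow 4.8003, Dorne 3.4619.
Lower quotas: Arden 5, Brisco 5, Carrow 4, Dorne 3 (sum 17, leaving 2 seats).
Remainders in descending order: Carrow 0.8003, Dorne 0.4619, Brisco 0.4251, Arden 0.3127.
The surplus seats go to Carrow, Dorne.

Arden 5, Brisco 5, Carrow 5, Dorne 4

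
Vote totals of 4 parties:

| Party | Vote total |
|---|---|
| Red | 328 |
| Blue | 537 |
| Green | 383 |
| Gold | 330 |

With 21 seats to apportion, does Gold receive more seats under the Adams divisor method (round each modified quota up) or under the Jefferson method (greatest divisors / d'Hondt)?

Adams: Red 4, Blue 7, Green 5, Gold 5.
Jefferson: Red 4, Blue 8, Green 5, Gold 4.
Gold gets 5 under Adams and 4 under Jefferson.

Adams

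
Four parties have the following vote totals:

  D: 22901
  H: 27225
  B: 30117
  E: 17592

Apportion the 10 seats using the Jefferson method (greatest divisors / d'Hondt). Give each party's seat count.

D 2, H 3, B 3, E 2

Standard divisor 97835/10 ≈ 9783.5; standard quotas: D 2.341, H 2.783, B 3.078, E 1.798.
Rounding down gives 2, 2, 3, 1 = 8 seats, so the divisor must be adjusted.
With modified divisor 8200: modified quotas D 2.793, H 3.320, B 3.673, E 2.145.
Rounding down: D 2, H 3, B 3, E 2 (total 10).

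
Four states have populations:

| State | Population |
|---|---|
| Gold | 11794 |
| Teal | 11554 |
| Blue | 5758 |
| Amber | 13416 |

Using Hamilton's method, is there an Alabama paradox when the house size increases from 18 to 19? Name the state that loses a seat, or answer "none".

none

At 18 seats: Gold 5, Teal 5, Blue 2, Amber 6.
At 19 seats: Gold 5, Teal 5, Blue 3, Amber 6.
No state's allocation decreased.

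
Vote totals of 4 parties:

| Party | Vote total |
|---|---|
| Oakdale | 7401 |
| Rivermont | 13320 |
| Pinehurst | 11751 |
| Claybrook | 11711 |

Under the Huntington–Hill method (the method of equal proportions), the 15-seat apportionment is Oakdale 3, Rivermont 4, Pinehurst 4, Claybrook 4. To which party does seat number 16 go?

Priority for the next seat is population ÷ (√(s·(s+1))).
Priorities: Oakdale 2136.485, Rivermont 2978.443, Pinehurst 2627.603, Claybrook 2618.659.
Highest priority: Rivermont.

Rivermont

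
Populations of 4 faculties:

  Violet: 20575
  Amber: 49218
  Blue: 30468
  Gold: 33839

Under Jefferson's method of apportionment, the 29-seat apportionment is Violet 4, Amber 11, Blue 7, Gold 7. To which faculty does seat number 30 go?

Priority for the next seat is population ÷ (current seats + 1).
Priorities: Violet 4115.000, Amber 4101.500, Blue 3808.500, Gold 4229.875.
Highest priority: Gold.

Gold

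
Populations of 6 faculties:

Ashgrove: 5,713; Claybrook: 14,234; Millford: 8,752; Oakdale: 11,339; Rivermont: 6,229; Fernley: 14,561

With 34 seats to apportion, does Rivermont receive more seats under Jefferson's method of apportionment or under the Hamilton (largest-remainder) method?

Jefferson: Ashgrove 3, Claybrook 8, Millford 5, Oakdale 7, Rivermont 3, Fernley 8.
Hamilton: Ashgrove 3, Claybrook 8, Millford 5, Oakdale 6, Rivermont 4, Fernley 8.
Rivermont gets 3 under Jefferson and 4 under Hamilton.

Hamilton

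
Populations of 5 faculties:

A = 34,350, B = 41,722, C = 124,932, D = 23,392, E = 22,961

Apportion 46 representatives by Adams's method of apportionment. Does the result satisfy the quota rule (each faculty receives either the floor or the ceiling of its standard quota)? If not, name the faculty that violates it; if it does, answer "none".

C

Standard quotas: A 6.388, B 7.759, C 23.233, D 4.350, E 4.270.
Adams allocation: A 6, B 8, C 22, D 5, E 5.
C has quota 23.233 (lower 23, upper 24) but receives 22 — outside the quota interval.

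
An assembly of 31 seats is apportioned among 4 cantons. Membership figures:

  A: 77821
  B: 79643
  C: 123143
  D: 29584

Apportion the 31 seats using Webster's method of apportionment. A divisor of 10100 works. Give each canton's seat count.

A: 8, B: 8, C: 12, D: 3

With modified divisor 10100: modified quotas A 7.705, B 7.885, C 12.192, D 2.929.
Rounding to the nearest integer: A 8, B 8, C 12, D 3 (total 31).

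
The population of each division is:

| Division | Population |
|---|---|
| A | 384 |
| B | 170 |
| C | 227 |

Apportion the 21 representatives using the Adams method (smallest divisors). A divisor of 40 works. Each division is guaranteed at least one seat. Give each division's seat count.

A 10, B 5, C 6

With modified divisor 40: modified quotas A 9.600, B 4.250, C 5.675.
Rounding up: A 10, B 5, C 6 (total 21).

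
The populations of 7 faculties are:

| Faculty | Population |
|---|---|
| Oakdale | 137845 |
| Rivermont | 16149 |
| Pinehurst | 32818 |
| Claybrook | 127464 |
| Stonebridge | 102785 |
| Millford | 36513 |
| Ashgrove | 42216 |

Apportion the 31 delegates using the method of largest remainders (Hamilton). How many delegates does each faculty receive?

The standard divisor is 495790/31 ≈ 15993.226.
Standard quotas: Oakdale 8.6190, Rivermont 1.0097, Pinehurst 2.0520, Claybrook 7.9699, Stonebridge 6.4268, Millford 2.2830, Ashgrove 2.6396.
Lower quotas: Oakdale 8, Rivermont 1, Pinehurst 2, Claybrook 7, Stonebridge 6, Millford 2, Ashgrove 2 (sum 28, leaving 3 seats).
Remainders in descending order: Claybrook 0.9699, Ashgrove 0.6396, Oakdale 0.6190, Stonebridge 0.4268, Millford 0.2830, Pinehurst 0.0520, Rivermont 0.0097.
Largest remainders: Claybrook, Ashgrove, Oakdale receive the extra seats.

Oakdale=9; Rivermont=1; Pinehurst=2; Claybrook=8; Stonebridge=6; Millford=2; Ashgrove=3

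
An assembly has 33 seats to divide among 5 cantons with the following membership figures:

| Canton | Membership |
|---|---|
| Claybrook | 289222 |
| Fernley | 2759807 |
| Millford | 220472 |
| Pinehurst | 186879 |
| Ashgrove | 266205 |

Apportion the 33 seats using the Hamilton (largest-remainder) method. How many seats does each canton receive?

Total 3722585; standard divisor 3722585/33 ≈ 112805.606.
Standard quotas: Claybrook 2.5639, Fernley 24.4652, Millford 1.9544, Pinehurst 1.6566, Ashgrove 2.3599.
Lower quotas: Claybrook 2, Fernley 24, Millford 1, Pinehurst 1, Ashgrove 2 (sum 30, leaving 3 seats).
Remainders in descending order: Millford 0.9544, Pinehurst 0.6566, Claybrook 0.5639, Fernley 0.4652, Ashgrove 0.3599.
Largest remainders: Millford, Pinehurst, Claybrook receive the extra seats.

Claybrook=3; Fernley=24; Millford=2; Pinehurst=2; Ashgrove=2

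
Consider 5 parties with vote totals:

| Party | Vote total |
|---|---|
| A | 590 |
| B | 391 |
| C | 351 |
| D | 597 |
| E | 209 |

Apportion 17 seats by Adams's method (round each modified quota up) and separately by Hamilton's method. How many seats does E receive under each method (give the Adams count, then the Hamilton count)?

Adams: A 4, B 3, C 3, D 5, E 2.
Hamilton: A 5, B 3, C 3, D 5, E 1.
E gets 2 under Adams and 1 under Hamilton.

2 and 1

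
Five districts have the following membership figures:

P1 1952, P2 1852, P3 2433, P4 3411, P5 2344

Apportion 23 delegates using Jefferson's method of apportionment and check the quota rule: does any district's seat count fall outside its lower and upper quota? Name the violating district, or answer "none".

none

Standard quotas: P1 3.744, P2 3.552, P3 4.666, P4 6.542, P5 4.496.
Jefferson allocation: P1 4, P2 3, P3 5, P4 7, P5 4.
Every allocation lies between the lower and upper quota.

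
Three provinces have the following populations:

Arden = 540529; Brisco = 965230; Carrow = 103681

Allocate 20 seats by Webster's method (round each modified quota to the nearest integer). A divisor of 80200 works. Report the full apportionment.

Arden 7, Brisco 12, Carrow 1

With modified divisor 80200: modified quotas Arden 6.740, Brisco 12.035, Carrow 1.293.
Rounding to the nearest integer: Arden 7, Brisco 12, Carrow 1 (total 20).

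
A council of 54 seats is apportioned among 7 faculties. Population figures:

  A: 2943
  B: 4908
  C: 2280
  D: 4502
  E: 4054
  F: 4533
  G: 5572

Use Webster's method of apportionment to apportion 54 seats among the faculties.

Standard divisor 28792/54 ≈ 533.185; standard quotas: A 5.520, B 9.205, C 4.276, D 8.444, E 7.603, F 8.502, G 10.450.
Rounding to the nearest integer gives A 6, B 9, C 4, D 8, E 8, F 9, G 10 — total 54, matching the house size, so no adjustment is needed.

A=6; B=9; C=4; D=8; E=8; F=9; G=10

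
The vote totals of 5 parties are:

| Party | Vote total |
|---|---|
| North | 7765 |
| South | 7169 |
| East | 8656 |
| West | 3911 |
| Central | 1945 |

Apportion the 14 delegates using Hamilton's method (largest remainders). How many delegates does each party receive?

North 4, South 3, East 4, West 2, Central 1

Total 29446; standard divisor 29446/14 ≈ 2103.286.
Standard quotas: North 3.6918, South 3.4085, East 4.1155, West 1.8595, Central 0.9247.
Lower quotas: North 3, South 3, East 4, West 1, Central 0 (sum 11, leaving 3 seats).
Remainders in descending order: Central 0.9247, West 0.8595, North 0.6918, South 0.4085, East 0.1155.
Largest remainders: Central, West, North receive the extra seats.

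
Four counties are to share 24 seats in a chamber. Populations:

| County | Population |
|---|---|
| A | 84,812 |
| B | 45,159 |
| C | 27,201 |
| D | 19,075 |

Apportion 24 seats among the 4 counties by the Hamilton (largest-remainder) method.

Total 176247; standard divisor 176247/24 ≈ 7343.625.
Standard quotas: A 11.5491, B 6.1494, C 3.7040, D 2.5975.
Lower quotas: A 11, B 6, C 3, D 2 (sum 22, leaving 2 seats).
Remainders in descending order: C 0.7040, D 0.5975, A 0.5491, B 0.1494.
Largest remainders: C, D receive the extra seats.

A 11, B 6, C 4, D 3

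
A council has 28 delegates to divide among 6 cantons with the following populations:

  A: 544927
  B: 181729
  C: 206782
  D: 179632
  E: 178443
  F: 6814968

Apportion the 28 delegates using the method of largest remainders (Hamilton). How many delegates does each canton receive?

Standard divisor: 8106481 ÷ 28 ≈ 289517.179.
Standard quotas: A 1.8822, B 0.6277, C 0.7142, D 0.6205, E 0.6163, F 23.5391.
Lower quotas: A 1, B 0, C 0, D 0, E 0, F 23 (sum 24, leaving 4 seats).
Remainders in descending order: A 0.8822, C 0.7142, B 0.6277, D 0.6205, E 0.6163, F 0.5391.
The surplus seats go to A, C, B, D.

A: 2; B: 1; C: 1; D: 1; E: 0; F: 23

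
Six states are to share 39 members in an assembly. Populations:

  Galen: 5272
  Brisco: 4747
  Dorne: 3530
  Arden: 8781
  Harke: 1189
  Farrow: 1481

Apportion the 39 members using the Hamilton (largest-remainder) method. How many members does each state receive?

The standard divisor is 25000/39 ≈ 641.026.
Standard quotas: Galen 8.2243, Brisco 7.4053, Dorne 5.5068, Arden 13.6984, Harke 1.8548, Farrow 2.3104.
Lower quotas: Galen 8, Brisco 7, Dorne 5, Arden 13, Harke 1, Farrow 2 (sum 36, leaving 3 seats).
Remainders in descending order: Harke 0.8548, Arden 0.6984, Dorne 0.5068, Brisco 0.4053, Farrow 0.3104, Galen 0.2243.
The surplus seats go to Harke, Arden, Dorne.

Galen=8, Brisco=7, Dorne=6, Arden=14, Harke=2, Farrow=2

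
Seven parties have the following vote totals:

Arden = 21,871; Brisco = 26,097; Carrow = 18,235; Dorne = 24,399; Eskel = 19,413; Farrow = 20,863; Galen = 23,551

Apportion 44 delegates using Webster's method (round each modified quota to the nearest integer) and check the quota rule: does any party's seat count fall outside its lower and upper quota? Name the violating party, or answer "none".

Standard quotas: Arden 6.231, Brisco 7.436, Carrow 5.196, Dorne 6.952, Eskel 5.531, Farrow 5.944, Galen 6.710.
Webster allocation: Arden 6, Brisco 7, Carrow 5, Dorne 7, Eskel 6, Farrow 6, Galen 7.
Every allocation lies between the lower and upper quota.

none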